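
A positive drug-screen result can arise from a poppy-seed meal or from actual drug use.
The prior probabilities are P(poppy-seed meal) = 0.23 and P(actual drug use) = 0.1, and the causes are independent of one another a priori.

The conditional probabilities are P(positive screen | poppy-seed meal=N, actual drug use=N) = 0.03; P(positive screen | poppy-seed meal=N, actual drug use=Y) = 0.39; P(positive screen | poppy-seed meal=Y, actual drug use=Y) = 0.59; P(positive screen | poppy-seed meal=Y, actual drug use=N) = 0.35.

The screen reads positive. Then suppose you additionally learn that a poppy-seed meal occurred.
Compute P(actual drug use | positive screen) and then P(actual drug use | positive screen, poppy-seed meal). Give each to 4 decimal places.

For the numerator, keep only actual drug use=true terms: 0.030030 + 0.013570 = 0.043600
Denominator P(positive screen): 0.03*0.77*0.9 + 0.39*0.77*0.1 + 0.35*0.23*0.9 + 0.59*0.23*0.1 = 0.136840
Posterior = 0.043600 / 0.136840 ≈ 0.3186

Now also conditioning on poppy-seed meal=true:
Numerator (weight on configurations with actual drug use): 0.59*0.1 = 0.059000
Normalizer over all consistent configurations: 0.35*0.9 + 0.59*0.1 = 0.374000
Posterior = 0.059000 / 0.374000 ≈ 0.1578

P(actual drug use | positive screen) ≈ 0.3186; P(actual drug use | positive screen, poppy-seed meal) ≈ 0.1578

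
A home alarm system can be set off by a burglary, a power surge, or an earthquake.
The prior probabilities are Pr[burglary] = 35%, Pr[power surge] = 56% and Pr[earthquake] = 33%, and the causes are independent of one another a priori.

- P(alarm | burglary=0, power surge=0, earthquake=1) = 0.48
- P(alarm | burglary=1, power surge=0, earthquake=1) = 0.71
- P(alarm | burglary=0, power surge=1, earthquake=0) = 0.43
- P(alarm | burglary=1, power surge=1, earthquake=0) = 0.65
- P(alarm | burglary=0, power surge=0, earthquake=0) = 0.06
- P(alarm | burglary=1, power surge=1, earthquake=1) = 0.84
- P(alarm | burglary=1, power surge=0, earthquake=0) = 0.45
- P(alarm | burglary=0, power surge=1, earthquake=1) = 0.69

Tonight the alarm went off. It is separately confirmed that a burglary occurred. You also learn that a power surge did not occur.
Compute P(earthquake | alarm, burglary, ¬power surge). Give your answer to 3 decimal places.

P(earthquake | alarm, burglary, ¬power surge) ≈ 0.437

Weight on earthquake=true, given the evidence: 0.71·0.33 = 0.234300
The normalizing constant is 0.45·0.67 + 0.71·0.33 = 0.535800
Posterior = 0.234300 / 0.535800 ≈ 0.437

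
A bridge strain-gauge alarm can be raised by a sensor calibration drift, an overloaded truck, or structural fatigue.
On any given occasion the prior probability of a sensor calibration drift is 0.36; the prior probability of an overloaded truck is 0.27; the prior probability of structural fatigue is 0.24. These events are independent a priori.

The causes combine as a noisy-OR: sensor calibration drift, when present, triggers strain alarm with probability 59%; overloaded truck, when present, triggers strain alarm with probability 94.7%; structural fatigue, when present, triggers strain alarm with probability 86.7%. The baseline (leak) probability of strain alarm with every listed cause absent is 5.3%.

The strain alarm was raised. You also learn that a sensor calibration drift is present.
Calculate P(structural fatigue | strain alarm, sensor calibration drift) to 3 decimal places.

P(structural fatigue | strain alarm, sensor calibration drift) ≈ 0.299

Under noisy-OR, P(strain alarm | causes) = 1 − (1−0.053)·∏(1−qᵢ) over the active causes.
Enumerate the 4 (overloaded truck, structural fatigue) configurations and weight by the priors:
  P(strain alarm | sensor calibration drift) = 0.61173*0.73*0.76 + 0.94836*0.73*0.24 + 0.979422*0.27*0.76 + 0.997263*0.27*0.24
        = 0.339388 + 0.166153 + 0.200977 + 0.064623 = 0.771141
Configurations with structural fatigue contribute 0.230776, so
  P(structural fatigue | strain alarm, sensor calibration drift) = 0.230776 / 0.771141 ≈ 0.299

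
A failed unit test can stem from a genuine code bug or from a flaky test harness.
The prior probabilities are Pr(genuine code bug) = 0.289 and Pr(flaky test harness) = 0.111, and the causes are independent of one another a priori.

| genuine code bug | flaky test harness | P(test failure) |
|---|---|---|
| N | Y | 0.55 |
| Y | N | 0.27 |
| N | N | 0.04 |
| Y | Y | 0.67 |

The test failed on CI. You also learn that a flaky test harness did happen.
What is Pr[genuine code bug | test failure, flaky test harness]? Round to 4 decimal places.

By total probability over both values of genuine code bug:
  P(test failure | flaky test harness) = 0.55*0.711 + 0.67*0.289
        = 0.391050 + 0.193630 = 0.584680
Configurations with genuine code bug contribute 0.193630, so
  P(genuine code bug | test failure, flaky test harness) = 0.193630 / 0.584680 ≈ 0.3312

Pr[genuine code bug | test failure, flaky test harness] ≈ 0.3312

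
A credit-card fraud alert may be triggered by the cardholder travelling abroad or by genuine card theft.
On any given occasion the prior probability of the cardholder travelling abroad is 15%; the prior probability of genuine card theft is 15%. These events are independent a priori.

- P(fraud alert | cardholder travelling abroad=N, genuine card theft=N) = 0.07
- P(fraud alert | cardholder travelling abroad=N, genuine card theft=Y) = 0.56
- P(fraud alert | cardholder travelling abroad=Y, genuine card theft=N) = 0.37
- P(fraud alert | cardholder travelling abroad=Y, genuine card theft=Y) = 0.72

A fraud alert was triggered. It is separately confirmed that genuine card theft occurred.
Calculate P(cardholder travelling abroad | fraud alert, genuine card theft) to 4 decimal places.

P(cardholder travelling abroad | fraud alert, genuine card theft) ≈ 0.1849

P(fraud alert | genuine card theft) = 0.56×0.85 + 0.72×0.15 = 0.476000 + 0.108000 = 0.584000
Restricting to configurations with cardholder travelling abroad present: 0.72×0.15 = 0.108000.
P(cardholder travelling abroad | fraud alert, genuine card theft) = 0.108000 / 0.584000 ≈ 0.1849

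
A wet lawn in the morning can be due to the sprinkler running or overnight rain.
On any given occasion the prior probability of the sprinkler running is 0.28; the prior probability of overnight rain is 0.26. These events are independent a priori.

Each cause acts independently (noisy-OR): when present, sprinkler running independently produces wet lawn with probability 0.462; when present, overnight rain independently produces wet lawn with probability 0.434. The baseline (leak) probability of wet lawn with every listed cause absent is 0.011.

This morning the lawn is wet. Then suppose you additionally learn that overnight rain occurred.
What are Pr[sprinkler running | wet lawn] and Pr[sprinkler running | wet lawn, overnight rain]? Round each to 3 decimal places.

Under noisy-OR, P(wet lawn | causes) = 1 − (1−0.011)·∏(1−qᵢ) over the active causes.
For the numerator, keep only sprinkler running=true terms: 0.096953 + 0.050876 = 0.147829
Denominator P(wet lawn): 0.011×0.72×0.74 + 0.440226×0.72×0.26 + 0.467918×0.28×0.74 + 0.698842×0.28×0.26 = 0.236100
P(sprinkler running | wet lawn) = 0.147829/0.236100 ≈ 0.626

Now condition on the additional information:
P(wet lawn | overnight rain) = 0.440226×0.72 + 0.698842×0.28 = 0.316963 + 0.195676 = 0.512639
Restricting to configurations with sprinkler running present: 0.698842×0.28 = 0.195676.
Hence the posterior is 0.195676/0.512639 ≈ 0.382.
— overnight rain explains away the evidence for sprinkler running.

Pr[sprinkler running | wet lawn] ≈ 0.626; Pr[sprinkler running | wet lawn, overnight rain] ≈ 0.382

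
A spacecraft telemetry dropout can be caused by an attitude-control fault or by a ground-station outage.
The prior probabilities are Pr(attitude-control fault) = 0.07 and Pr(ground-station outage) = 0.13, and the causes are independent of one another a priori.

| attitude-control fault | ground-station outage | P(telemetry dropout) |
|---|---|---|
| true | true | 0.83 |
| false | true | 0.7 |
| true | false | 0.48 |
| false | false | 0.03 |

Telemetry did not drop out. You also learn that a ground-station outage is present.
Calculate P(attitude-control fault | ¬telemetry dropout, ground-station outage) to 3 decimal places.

Sum P(¬telemetry dropout|·) weighted by the priors over both values of attitude-control fault:
  P(¬telemetry dropout | ground-station outage) = 0.3×0.93 + 0.17×0.07
        = 0.279000 + 0.011900 = 0.290900
Configurations with attitude-control fault contribute 0.011900, so
  P(attitude-control fault | ¬telemetry dropout, ground-station outage) = 0.011900 / 0.290900 ≈ 0.041

P(attitude-control fault | ¬telemetry dropout, ground-station outage) ≈ 0.041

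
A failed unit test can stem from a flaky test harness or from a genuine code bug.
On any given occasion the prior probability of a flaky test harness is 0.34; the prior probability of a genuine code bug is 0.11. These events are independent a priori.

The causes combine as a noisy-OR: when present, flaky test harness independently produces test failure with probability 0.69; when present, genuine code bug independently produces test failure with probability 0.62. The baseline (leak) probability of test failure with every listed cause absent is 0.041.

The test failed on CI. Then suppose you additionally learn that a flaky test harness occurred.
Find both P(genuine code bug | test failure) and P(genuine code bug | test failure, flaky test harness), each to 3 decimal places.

P(genuine code bug | test failure) ≈ 0.251; P(genuine code bug | test failure, flaky test harness) ≈ 0.135

Under noisy-OR, P(test failure | causes) = 1 − (1−0.041)·∏(1−qᵢ) over the active causes.
Sum P(test failure|·) weighted by the priors over the 4 (flaky test harness, genuine code bug) configurations:
  P(test failure) = 0.041·0.66·0.89 + 0.63558·0.66·0.11 + 0.70271·0.34·0.89 + 0.88703·0.34·0.11
        = 0.024083 + 0.046143 + 0.212640 + 0.033175 = 0.316041
The terms with genuine code bug present sum to 0.079318, so
  P(genuine code bug | test failure) = 0.079318 / 0.316041 ≈ 0.251

Now also conditioning on flaky test harness=true:
P(test failure | flaky test harness) = 0.70271*0.89 + 0.88703*0.11 = 0.625412 + 0.097573 = 0.722985
Of this, 0.097573 comes from 0.88703*0.11 (the genuine code bug=true cases).
Hence the posterior is 0.097573/0.722985 ≈ 0.135.
— flaky test harness explains away the evidence for genuine code bug.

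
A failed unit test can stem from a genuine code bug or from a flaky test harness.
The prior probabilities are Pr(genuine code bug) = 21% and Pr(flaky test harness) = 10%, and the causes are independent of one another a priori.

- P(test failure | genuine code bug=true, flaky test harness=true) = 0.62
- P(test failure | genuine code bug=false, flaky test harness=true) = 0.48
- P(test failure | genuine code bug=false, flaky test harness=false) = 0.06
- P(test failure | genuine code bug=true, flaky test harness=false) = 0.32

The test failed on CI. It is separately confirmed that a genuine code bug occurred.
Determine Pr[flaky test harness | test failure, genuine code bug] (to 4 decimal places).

Pr[flaky test harness | test failure, genuine code bug] ≈ 0.1771

P(test failure | genuine code bug) = 0.32·0.9 + 0.62·0.1 = 0.288000 + 0.062000 = 0.350000
The flaky test harness-present share is 0.62·0.1 = 0.062000.
So P(flaky test harness | test failure, genuine code bug) = 0.062000/0.350000 ≈ 0.1771.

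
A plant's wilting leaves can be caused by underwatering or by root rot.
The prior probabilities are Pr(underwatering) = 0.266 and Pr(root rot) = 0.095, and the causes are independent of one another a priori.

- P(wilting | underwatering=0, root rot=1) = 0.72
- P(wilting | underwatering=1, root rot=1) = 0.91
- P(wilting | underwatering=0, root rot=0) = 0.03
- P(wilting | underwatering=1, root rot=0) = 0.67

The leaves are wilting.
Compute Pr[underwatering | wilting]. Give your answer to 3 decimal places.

Weight on underwatering=true, given the evidence: 0.161289 + 0.022996 = 0.184285
Normalizer over all consistent configurations: 0.03·0.734·0.905 + 0.72·0.734·0.095 + 0.67·0.266·0.905 + 0.91·0.266·0.095 = 0.254419
P(underwatering | wilting) = 0.184285/0.254419 ≈ 0.724

Pr[underwatering | wilting] ≈ 0.724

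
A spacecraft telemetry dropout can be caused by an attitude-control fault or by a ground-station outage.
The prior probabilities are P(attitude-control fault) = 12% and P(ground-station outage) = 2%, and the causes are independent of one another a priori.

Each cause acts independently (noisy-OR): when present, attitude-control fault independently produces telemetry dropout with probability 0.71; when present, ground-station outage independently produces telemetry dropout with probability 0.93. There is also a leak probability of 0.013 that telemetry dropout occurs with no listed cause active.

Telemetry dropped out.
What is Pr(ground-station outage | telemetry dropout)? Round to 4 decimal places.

Under noisy-OR, P(telemetry dropout | causes) = 1 − (1−0.013)·∏(1−qᵢ) over the active causes.
P(telemetry dropout) = 0.013·0.88·0.98 + 0.93091·0.88·0.02 + 0.71377·0.12·0.98 + 0.979964·0.12·0.02 = 0.011211 + 0.016384 + 0.083939 + 0.002352 = 0.113886
Of this, 0.018736 comes from 0.016384 + 0.002352 (the ground-station outage=true cases).
So P(ground-station outage | telemetry dropout) = 0.018736/0.113886 ≈ 0.1645.

Pr(ground-station outage | telemetry dropout) ≈ 0.1645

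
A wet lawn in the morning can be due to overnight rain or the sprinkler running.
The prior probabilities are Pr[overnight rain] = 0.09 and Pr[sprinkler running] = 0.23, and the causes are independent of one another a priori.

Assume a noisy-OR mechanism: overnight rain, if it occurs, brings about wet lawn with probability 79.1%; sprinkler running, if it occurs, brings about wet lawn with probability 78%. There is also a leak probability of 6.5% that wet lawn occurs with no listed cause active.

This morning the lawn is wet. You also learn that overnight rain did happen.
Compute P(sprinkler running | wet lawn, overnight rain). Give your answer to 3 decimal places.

Under noisy-OR, P(wet lawn | causes) = 1 − (1−0.065)·∏(1−qᵢ) over the active causes.
Weight on sprinkler running=true, given the evidence: 0.957009*0.23 = 0.220112
Normalizer over all consistent configurations: 0.804585*0.77 + 0.957009*0.23 = 0.839642
P(sprinkler running | wet lawn, overnight rain) = 0.220112/0.839642 ≈ 0.262

P(sprinkler running | wet lawn, overnight rain) ≈ 0.262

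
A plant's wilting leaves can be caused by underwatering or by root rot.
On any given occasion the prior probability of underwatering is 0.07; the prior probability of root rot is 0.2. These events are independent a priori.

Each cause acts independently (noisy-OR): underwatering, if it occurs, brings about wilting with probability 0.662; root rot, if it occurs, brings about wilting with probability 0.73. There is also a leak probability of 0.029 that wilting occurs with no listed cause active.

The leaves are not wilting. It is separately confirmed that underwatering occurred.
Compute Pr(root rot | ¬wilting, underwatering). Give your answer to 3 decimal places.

Pr(root rot | ¬wilting, underwatering) ≈ 0.063

Under noisy-OR, P(wilting | causes) = 1 − (1−0.029)·∏(1−qᵢ) over the active causes.
By total probability over both values of root rot:
  P(¬wilting | underwatering) = 0.328198·0.8 + 0.088613·0.2
        = 0.262558 + 0.017723 = 0.280281
Keeping only the root rot-present terms gives 0.017723, so
  P(root rot | ¬wilting, underwatering) = 0.017723 / 0.280281 ≈ 0.063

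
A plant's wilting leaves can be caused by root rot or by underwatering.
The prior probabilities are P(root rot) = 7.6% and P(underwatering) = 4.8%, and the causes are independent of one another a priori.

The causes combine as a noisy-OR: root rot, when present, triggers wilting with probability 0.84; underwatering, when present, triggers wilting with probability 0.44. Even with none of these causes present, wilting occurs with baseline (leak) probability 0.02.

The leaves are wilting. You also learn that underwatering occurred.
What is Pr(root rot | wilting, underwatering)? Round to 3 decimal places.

Under noisy-OR, P(wilting | causes) = 1 − (1−0.02)·∏(1−qᵢ) over the active causes.
P(wilting | underwatering) = 0.4512×0.924 + 0.912192×0.076 = 0.416909 + 0.069327 = 0.486236
Restricting to configurations with root rot present: 0.912192×0.076 = 0.069327.
So P(root rot | wilting, underwatering) = 0.069327/0.486236 ≈ 0.143.

Pr(root rot | wilting, underwatering) ≈ 0.143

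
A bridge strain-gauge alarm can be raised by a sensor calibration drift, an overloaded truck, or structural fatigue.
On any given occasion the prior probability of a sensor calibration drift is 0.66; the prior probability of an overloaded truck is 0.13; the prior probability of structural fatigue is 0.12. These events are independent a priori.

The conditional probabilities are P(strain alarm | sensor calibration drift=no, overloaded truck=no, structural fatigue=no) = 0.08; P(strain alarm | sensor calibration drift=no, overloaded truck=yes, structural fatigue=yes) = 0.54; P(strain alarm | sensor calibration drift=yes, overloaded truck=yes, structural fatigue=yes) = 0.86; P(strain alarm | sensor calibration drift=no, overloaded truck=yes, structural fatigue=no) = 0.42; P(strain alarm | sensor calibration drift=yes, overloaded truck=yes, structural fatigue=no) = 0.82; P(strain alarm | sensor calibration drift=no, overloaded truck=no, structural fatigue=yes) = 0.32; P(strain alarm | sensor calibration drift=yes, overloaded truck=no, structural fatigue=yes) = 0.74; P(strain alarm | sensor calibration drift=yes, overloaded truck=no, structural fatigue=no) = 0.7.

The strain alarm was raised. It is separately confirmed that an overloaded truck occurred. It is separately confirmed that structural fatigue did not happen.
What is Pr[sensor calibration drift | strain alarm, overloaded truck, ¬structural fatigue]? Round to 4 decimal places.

P(strain alarm | overloaded truck, ¬structural fatigue) = 0.42·0.34 + 0.82·0.66 = 0.142800 + 0.541200 = 0.684000
Of this, 0.541200 comes from 0.82·0.66 (the sensor calibration drift=true cases).
P(sensor calibration drift | strain alarm, overloaded truck, ¬structural fatigue) = 0.541200 / 0.684000 ≈ 0.7912

Pr[sensor calibration drift | strain alarm, overloaded truck, ¬structural fatigue] ≈ 0.7912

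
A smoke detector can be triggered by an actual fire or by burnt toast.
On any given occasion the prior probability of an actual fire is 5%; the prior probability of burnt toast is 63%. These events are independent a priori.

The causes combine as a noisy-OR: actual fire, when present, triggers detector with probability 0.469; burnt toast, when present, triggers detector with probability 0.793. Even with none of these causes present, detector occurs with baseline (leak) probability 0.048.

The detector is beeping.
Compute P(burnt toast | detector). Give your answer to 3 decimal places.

Under noisy-OR, P(detector | causes) = 1 − (1−0.048)·∏(1−qᵢ) over the active causes.
Sum P(detector|·) weighted by the priors over the 4 (actual fire, burnt toast) configurations:
  P(detector) = 0.048·0.95·0.37 + 0.802936·0.95·0.63 + 0.494488·0.05·0.37 + 0.895359·0.05·0.63
        = 0.016872 + 0.480557 + 0.009148 + 0.028204 = 0.534781
Keeping only the burnt toast-present terms gives 0.508761, so
  P(burnt toast | detector) = 0.508761 / 0.534781 ≈ 0.951

P(burnt toast | detector) ≈ 0.951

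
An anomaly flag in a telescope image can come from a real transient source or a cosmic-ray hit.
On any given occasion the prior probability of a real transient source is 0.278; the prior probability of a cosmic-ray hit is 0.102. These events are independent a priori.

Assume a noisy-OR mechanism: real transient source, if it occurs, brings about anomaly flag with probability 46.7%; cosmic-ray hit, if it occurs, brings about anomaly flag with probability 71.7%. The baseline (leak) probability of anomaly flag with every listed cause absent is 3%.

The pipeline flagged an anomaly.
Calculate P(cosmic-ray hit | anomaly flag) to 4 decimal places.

Under noisy-OR, P(anomaly flag | causes) = 1 − (1−0.03)·∏(1−qᵢ) over the active causes.
By total probability over the 4 (real transient source, cosmic-ray hit) configurations:
  P(anomaly flag) = 0.03×0.722×0.898 + 0.72549×0.722×0.102 + 0.48299×0.278×0.898 + 0.853686×0.278×0.102
        = 0.019451 + 0.053428 + 0.120576 + 0.024207 = 0.217662
The terms with cosmic-ray hit present sum to 0.077635, so
  P(cosmic-ray hit | anomaly flag) = 0.077635 / 0.217662 ≈ 0.3567

P(cosmic-ray hit | anomaly flag) ≈ 0.3567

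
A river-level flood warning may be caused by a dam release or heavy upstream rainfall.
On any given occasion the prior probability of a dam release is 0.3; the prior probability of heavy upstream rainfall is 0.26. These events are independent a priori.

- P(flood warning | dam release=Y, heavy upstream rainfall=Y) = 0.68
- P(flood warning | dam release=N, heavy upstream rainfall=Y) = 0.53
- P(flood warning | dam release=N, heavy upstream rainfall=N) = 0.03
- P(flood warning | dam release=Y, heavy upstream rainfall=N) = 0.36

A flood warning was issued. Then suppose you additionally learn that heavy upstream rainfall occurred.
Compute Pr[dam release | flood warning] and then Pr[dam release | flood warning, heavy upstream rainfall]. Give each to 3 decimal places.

Pr[dam release | flood warning] ≈ 0.543; Pr[dam release | flood warning, heavy upstream rainfall] ≈ 0.355

P(flood warning) = 0.03*0.7*0.74 + 0.53*0.7*0.26 + 0.36*0.3*0.74 + 0.68*0.3*0.26 = 0.015540 + 0.096460 + 0.079920 + 0.053040 = 0.244960
Of this, 0.132960 comes from 0.079920 + 0.053040 (the dam release=true cases).
Hence the posterior is 0.132960/0.244960 ≈ 0.543.

With the extra evidence:
By total probability over both values of dam release:
  P(flood warning | heavy upstream rainfall) = 0.53·0.7 + 0.68·0.3
        = 0.371000 + 0.204000 = 0.575000
Configurations with dam release contribute 0.204000, so
  P(dam release | flood warning, heavy upstream rainfall) = 0.204000 / 0.575000 ≈ 0.355
The drop from 0.543 to 0.355 is the explaining-away (discounting) effect.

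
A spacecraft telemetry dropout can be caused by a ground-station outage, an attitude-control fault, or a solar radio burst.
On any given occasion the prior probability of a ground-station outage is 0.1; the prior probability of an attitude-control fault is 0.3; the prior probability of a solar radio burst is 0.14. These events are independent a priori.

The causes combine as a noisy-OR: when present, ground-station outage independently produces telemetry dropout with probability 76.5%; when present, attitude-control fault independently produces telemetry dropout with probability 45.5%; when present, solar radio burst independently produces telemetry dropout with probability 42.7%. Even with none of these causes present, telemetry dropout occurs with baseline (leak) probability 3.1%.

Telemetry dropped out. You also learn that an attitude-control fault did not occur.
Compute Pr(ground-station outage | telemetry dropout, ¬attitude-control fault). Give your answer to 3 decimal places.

Pr(ground-station outage | telemetry dropout, ¬attitude-control fault) ≈ 0.495

Under noisy-OR, P(telemetry dropout | causes) = 1 − (1−0.031)·∏(1−qᵢ) over the active causes.
P(telemetry dropout | ¬attitude-control fault) = 0.031·0.9·0.86 + 0.444763·0.9·0.14 + 0.772285·0.1·0.86 + 0.869519·0.1·0.14 = 0.023994 + 0.056040 + 0.066417 + 0.012173 = 0.158624
The ground-station outage-present share is 0.066417 + 0.012173 = 0.078590.
Hence the posterior is 0.078590/0.158624 ≈ 0.495.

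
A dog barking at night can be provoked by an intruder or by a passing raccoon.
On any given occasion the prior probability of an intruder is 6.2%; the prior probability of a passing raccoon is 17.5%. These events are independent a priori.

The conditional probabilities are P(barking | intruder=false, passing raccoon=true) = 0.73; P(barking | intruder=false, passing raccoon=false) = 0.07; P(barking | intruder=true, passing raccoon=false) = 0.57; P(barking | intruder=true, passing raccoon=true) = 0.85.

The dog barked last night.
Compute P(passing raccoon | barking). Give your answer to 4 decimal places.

P(passing raccoon | barking) ≈ 0.6077

For the numerator, keep only passing raccoon=true terms: 0.119829 + 0.009222 = 0.129051
Normalizer over all consistent configurations: 0.07·0.938·0.825 + 0.73·0.938·0.175 + 0.57·0.062·0.825 + 0.85·0.062·0.175 = 0.212375
Posterior = 0.129051 / 0.212375 ≈ 0.6077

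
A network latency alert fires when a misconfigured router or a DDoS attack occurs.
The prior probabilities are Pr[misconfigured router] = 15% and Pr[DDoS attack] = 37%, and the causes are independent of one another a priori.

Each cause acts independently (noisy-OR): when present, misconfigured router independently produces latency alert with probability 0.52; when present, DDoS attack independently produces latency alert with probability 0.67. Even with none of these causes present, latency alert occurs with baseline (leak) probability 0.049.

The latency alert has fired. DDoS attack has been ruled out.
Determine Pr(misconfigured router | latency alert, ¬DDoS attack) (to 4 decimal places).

Pr(misconfigured router | latency alert, ¬DDoS attack) ≈ 0.6619

Under noisy-OR, P(latency alert | causes) = 1 − (1−0.049)·∏(1−qᵢ) over the active causes.
P(latency alert | ¬DDoS attack) = 0.049*0.85 + 0.54352*0.15 = 0.041650 + 0.081528 = 0.123178
Of this, 0.081528 comes from 0.54352*0.15 (the misconfigured router=true cases).
P(misconfigured router | latency alert, ¬DDoS attack) = 0.081528 / 0.123178 ≈ 0.6619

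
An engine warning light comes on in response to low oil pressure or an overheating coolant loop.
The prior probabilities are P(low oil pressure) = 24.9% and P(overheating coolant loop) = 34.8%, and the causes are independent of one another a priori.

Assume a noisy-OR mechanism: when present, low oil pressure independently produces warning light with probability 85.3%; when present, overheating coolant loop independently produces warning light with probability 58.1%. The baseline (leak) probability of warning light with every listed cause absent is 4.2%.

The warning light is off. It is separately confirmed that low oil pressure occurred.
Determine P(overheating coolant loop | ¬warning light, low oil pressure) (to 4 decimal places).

Under noisy-OR, P(warning light | causes) = 1 − (1−0.042)·∏(1−qᵢ) over the active causes.
By total probability over both values of overheating coolant loop:
  P(¬warning light | low oil pressure) = 0.140826×0.652 + 0.059006×0.348
        = 0.091819 + 0.020534 = 0.112353
Configurations with overheating coolant loop contribute 0.020534, so
  P(overheating coolant loop | ¬warning light, low oil pressure) = 0.020534 / 0.112353 ≈ 0.1828

P(overheating coolant loop | ¬warning light, low oil pressure) ≈ 0.1828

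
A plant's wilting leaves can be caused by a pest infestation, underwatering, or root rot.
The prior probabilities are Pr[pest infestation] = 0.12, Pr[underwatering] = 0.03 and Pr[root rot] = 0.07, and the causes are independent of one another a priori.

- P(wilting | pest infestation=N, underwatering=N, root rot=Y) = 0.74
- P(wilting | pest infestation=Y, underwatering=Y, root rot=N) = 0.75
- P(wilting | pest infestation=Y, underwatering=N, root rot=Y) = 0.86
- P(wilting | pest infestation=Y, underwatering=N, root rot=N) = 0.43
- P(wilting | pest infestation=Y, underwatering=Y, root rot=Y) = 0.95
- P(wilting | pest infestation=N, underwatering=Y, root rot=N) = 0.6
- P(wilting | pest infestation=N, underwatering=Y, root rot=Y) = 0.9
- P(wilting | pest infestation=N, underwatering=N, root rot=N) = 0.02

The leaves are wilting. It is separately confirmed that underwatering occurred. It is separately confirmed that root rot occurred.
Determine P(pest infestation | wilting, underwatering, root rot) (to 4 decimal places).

P(pest infestation | wilting, underwatering, root rot) ≈ 0.1258

Enumerate both values of pest infestation and weight by the priors:
  P(wilting | underwatering, root rot) = 0.9*0.88 + 0.95*0.12
        = 0.792000 + 0.114000 = 0.906000
Keeping only the pest infestation-present terms gives 0.114000, so
  P(pest infestation | wilting, underwatering, root rot) = 0.114000 / 0.906000 ≈ 0.1258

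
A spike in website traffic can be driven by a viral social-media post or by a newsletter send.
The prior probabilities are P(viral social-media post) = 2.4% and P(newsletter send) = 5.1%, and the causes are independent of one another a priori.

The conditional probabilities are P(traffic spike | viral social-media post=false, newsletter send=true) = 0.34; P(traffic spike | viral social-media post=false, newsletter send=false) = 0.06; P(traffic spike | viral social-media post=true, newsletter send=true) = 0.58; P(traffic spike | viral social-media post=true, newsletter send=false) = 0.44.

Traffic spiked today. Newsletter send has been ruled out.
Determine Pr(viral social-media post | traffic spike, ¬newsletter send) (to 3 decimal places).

By total probability over both values of viral social-media post:
  P(traffic spike | ¬newsletter send) = 0.06*0.976 + 0.44*0.024
        = 0.058560 + 0.010560 = 0.069120
Keeping only the viral social-media post-present terms gives 0.010560, so
  P(viral social-media post | traffic spike, ¬newsletter send) = 0.010560 / 0.069120 ≈ 0.153

Pr(viral social-media post | traffic spike, ¬newsletter send) ≈ 0.153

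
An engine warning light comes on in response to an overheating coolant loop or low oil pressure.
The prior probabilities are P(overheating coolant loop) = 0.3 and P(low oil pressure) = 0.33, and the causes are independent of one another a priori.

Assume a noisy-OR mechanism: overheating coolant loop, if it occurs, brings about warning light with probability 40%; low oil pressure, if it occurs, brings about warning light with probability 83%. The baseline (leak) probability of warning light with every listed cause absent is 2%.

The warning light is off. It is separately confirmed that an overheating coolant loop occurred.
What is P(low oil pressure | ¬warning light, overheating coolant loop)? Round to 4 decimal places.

Under noisy-OR, P(warning light | causes) = 1 − (1−0.02)·∏(1−qᵢ) over the active causes.
Weight on low oil pressure=true, given the evidence: 0.09996*0.33 = 0.032987
Denominator P(¬warning light | overheating coolant loop): 0.588*0.67 + 0.09996*0.33 = 0.426947
Posterior = 0.032987 / 0.426947 ≈ 0.0773

P(low oil pressure | ¬warning light, overheating coolant loop) ≈ 0.0773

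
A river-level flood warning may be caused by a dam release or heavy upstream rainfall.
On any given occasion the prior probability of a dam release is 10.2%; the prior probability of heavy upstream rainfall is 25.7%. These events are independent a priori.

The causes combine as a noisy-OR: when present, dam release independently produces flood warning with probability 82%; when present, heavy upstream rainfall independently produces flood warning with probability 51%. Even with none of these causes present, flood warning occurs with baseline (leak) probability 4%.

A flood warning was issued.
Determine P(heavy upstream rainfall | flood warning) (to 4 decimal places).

P(heavy upstream rainfall | flood warning) ≈ 0.6206

Under noisy-OR, P(flood warning | causes) = 1 − (1−0.04)·∏(1−qᵢ) over the active causes.
Sum P(flood warning|·) weighted by the priors over the 4 (dam release, heavy upstream rainfall) configurations:
  P(flood warning) = 0.04×0.898×0.743 + 0.5296×0.898×0.257 + 0.8272×0.102×0.743 + 0.915328×0.102×0.257
        = 0.026689 + 0.122224 + 0.062690 + 0.023994 = 0.235597
Configurations with heavy upstream rainfall contribute 0.146218, so
  P(heavy upstream rainfall | flood warning) = 0.146218 / 0.235597 ≈ 0.6206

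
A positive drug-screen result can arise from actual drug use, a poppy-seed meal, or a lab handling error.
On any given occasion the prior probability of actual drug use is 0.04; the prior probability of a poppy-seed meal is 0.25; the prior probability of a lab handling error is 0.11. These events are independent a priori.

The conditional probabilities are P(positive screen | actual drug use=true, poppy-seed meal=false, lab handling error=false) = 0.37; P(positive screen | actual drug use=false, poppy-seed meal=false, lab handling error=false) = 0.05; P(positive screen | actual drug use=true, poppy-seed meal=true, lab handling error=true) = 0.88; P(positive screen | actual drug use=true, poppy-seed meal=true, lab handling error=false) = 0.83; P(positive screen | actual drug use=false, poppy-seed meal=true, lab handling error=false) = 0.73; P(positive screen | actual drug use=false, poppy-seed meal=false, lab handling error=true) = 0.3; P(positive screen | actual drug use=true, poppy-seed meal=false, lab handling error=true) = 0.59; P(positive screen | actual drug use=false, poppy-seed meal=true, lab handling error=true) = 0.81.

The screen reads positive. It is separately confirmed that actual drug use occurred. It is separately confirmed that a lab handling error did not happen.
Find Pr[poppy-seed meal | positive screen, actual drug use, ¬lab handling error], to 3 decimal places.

P(positive screen | actual drug use, ¬lab handling error) = 0.37×0.75 + 0.83×0.25 = 0.277500 + 0.207500 = 0.485000
Restricting to configurations with poppy-seed meal present: 0.83×0.25 = 0.207500.
So P(poppy-seed meal | positive screen, actual drug use, ¬lab handling error) = 0.207500/0.485000 ≈ 0.428.

Pr[poppy-seed meal | positive screen, actual drug use, ¬lab handling error] ≈ 0.428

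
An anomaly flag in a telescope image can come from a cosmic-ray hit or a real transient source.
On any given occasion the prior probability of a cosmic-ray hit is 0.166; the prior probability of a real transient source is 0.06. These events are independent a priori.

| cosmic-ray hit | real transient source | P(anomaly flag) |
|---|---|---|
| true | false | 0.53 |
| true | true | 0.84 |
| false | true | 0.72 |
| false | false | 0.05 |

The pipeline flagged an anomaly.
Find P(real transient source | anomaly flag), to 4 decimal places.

P(real transient source | anomaly flag) ≈ 0.2670

Weight on real transient source=true, given the evidence: 0.036029 + 0.008366 = 0.044395
Normalizer over all consistent configurations: 0.05*0.834*0.94 + 0.72*0.834*0.06 + 0.53*0.166*0.94 + 0.84*0.166*0.06 = 0.166294
Posterior = 0.044395 / 0.166294 ≈ 0.2670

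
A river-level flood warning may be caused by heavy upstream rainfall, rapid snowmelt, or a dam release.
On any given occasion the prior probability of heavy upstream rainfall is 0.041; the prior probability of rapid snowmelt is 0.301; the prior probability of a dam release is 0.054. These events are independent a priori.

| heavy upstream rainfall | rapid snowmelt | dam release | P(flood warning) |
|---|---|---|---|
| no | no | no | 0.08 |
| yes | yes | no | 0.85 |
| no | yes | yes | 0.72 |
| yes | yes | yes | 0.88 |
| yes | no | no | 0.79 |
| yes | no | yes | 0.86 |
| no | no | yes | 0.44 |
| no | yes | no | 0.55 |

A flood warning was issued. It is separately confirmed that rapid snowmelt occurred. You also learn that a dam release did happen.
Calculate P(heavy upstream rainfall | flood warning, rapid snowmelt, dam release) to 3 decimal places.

P(heavy upstream rainfall | flood warning, rapid snowmelt, dam release) ≈ 0.050

Numerator (weight on configurations with heavy upstream rainfall): 0.88·0.041 = 0.036080
The normalizing constant is 0.72·0.959 + 0.88·0.041 = 0.726560
P(heavy upstream rainfall | flood warning, rapid snowmelt, dam release) = 0.036080/0.726560 ≈ 0.050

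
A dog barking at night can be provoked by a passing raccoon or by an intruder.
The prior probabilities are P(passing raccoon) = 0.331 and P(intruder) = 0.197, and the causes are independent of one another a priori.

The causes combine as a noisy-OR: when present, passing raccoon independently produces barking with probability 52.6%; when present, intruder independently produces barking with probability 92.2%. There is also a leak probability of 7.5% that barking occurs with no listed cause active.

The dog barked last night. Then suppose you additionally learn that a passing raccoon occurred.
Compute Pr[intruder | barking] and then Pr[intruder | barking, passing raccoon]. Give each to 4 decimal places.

Pr[intruder | barking] ≈ 0.4943; Pr[intruder | barking, passing raccoon] ≈ 0.2967

Under noisy-OR, P(barking | causes) = 1 − (1−0.075)·∏(1−qᵢ) over the active causes.
By total probability over the 4 (passing raccoon, intruder) configurations:
  P(barking) = 0.075*0.669*0.803 + 0.92785*0.669*0.197 + 0.56155*0.331*0.803 + 0.965801*0.331*0.197
        = 0.040291 + 0.122284 + 0.149256 + 0.062977 = 0.374808
Keeping only the intruder-present terms gives 0.185261, so
  P(intruder | barking) = 0.185261 / 0.374808 ≈ 0.4943

Now condition on the additional information:
Weight on intruder=true, given the evidence: 0.965801×0.197 = 0.190263
Denominator P(barking | passing raccoon): 0.56155×0.803 + 0.965801×0.197 = 0.641188
Posterior = 0.190263 / 0.641188 ≈ 0.2967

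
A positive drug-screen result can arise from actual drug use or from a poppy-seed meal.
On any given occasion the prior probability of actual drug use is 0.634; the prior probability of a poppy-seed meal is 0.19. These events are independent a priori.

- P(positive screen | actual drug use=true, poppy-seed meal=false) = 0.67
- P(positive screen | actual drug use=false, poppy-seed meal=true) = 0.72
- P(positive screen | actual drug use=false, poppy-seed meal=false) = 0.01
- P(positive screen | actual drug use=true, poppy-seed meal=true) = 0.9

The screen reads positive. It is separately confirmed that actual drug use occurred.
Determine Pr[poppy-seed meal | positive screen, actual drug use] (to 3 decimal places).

Numerator (weight on configurations with poppy-seed meal): 0.9×0.19 = 0.171000
The normalizing constant is 0.67×0.81 + 0.9×0.19 = 0.713700
Posterior = 0.171000 / 0.713700 ≈ 0.240

Pr[poppy-seed meal | positive screen, actual drug use] ≈ 0.240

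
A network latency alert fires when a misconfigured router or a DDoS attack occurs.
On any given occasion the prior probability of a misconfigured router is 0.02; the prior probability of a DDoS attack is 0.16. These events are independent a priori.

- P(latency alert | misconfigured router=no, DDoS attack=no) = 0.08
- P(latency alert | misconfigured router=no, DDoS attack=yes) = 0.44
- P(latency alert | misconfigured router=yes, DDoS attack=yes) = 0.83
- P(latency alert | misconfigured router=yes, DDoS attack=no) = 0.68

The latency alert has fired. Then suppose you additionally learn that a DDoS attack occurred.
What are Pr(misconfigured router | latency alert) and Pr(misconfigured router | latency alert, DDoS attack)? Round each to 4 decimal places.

Pr(misconfigured router | latency alert) ≈ 0.0945; Pr(misconfigured router | latency alert, DDoS attack) ≈ 0.0371

Enumerate the 4 (misconfigured router, DDoS attack) configurations and weight by the priors:
  P(latency alert) = 0.08×0.98×0.84 + 0.44×0.98×0.16 + 0.68×0.02×0.84 + 0.83×0.02×0.16
        = 0.065856 + 0.068992 + 0.011424 + 0.002656 = 0.148928
The terms with misconfigured router present sum to 0.014080, so
  P(misconfigured router | latency alert) = 0.014080 / 0.148928 ≈ 0.0945

With the extra evidence:
Sum P(latency alert|·) weighted by the priors over both values of misconfigured router:
  P(latency alert | DDoS attack) = 0.44×0.98 + 0.83×0.02
        = 0.431200 + 0.016600 = 0.447800
Keeping only the misconfigured router-present terms gives 0.016600, so
  P(misconfigured router | latency alert, DDoS attack) = 0.016600 / 0.447800 ≈ 0.0371
This is intercausal reasoning (explaining away): once DDoS attack accounts for the latency alert, misconfigured router becomes less likely.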